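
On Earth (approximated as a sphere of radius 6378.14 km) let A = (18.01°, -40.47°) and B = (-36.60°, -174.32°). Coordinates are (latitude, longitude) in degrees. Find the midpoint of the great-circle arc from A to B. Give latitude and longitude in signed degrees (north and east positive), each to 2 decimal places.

The central angle between A and B is δ = 2.3649 rad.
With f = 0.5, the slerp weights are sin((1−f)δ)/sin δ = 1.3205 and sin(fδ)/sin δ = 1.3205.
Weighted sum of the unit vectors: (1.3205)·(0.7235,-0.6172,0.3092) + (1.3205)·(-0.7989,-0.0795,-0.5962) = (-0.0996, -0.9200, -0.3790).
Converting back: φ = atan2(z, √(x²+y²)) = -22.27°, λ = atan2(y, x) = -96.18°.

-22.27°, -96.18°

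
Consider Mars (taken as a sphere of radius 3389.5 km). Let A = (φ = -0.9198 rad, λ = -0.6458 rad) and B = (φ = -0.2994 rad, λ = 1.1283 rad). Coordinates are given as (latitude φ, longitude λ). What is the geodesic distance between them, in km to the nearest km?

4924 km

In radians: φ₁ = -0.9198, φ₂ = -0.2994, Δλ = 101.648° = 1.7741 rad.
cos c = sin φ₁ sin φ₂ + cos φ₁ cos φ₂ cos Δλ = (-0.7955)(-0.2949) + (0.6060)(0.9555)(-0.2019) = 0.11772,
so c = arccos(0.11772) = 1.45281 rad.
Distance = R·c = 3389.5 × 1.4528 ≈ 4924 km.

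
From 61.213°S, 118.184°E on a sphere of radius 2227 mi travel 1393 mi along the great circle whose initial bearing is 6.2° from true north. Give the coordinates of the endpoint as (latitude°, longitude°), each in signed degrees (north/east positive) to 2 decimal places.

Angular distance δ = d/R = 1393/2227 = 0.62551 rad; initial bearing θ = 0.1082 rad.
sin φ₂ = sin φ₁ cos δ + cos φ₁ sin δ cos θ = (-0.8764)(0.8107) + (0.4816)(0.5855)(0.9942) = -0.4302, so φ₂ = -25.48°.
Δλ = atan2(sin θ sin δ cos φ₁, cos δ − sin φ₁ sin φ₂) = atan2(0.0305, 0.4337) = 4.017°.
λ₂ = 118.184° + 4.017° = 122.20°.

-25.48°, 122.20°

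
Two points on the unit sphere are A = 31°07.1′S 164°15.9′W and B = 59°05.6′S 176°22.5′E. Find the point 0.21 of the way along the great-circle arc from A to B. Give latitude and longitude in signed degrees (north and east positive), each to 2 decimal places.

-37.21°, -166.96°

The central angle between A and B is δ = 0.5389 rad.
With f = 0.21, the slerp weights are sin((1−f)δ)/sin δ = 0.8047 and sin(fδ)/sin δ = 0.2200.
Weighted sum of the unit vectors: (0.8047)·(-0.8240,-0.2322,-0.5168) + (0.2200)·(-0.5126,0.0325,-0.8580) = (-0.7759, -0.1797, -0.6047).
Converting back: φ = atan2(z, √(x²+y²)) = -37.21°, λ = atan2(y, x) = -166.96°.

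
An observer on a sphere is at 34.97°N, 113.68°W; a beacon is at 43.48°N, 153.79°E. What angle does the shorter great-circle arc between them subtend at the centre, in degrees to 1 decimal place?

68.4°

In radians: φ₁ = 0.6103, φ₂ = 0.7589, Δλ = -92.530° = -1.6150 rad.
cos c = sin φ₁ sin φ₂ + cos φ₁ cos φ₂ cos Δλ = (0.5731)(0.6881) + (0.8195)(0.7256)(-0.0441) = 0.36814,
so c = arccos(0.36814) = 1.19379 rad.
So the angular separation is 68.4°.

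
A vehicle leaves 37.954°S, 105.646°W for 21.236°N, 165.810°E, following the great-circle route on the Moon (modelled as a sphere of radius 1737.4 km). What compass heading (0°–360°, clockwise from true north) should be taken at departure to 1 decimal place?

Δλ = -88.544° = -1.5454 rad.
y = sin Δλ · cos φ₂ = (-0.9997)(0.9321) = -0.9318
x = cos φ₁ sin φ₂ − sin φ₁ cos φ₂ cos Δλ = (0.7885)(0.3622) − (-0.6150)(0.9321)(0.0254) = 0.3002
θ = atan2(y, x) = -72.14°; adding 360° gives 287.9°.

287.9°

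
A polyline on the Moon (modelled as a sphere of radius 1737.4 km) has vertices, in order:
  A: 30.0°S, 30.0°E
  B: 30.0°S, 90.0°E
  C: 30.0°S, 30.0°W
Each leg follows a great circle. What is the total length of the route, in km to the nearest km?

4503 km

Leg A→B: central angle 0.8957 rad, distance 1556.1 km.
Leg B→C: central angle 1.6961 rad, distance 2946.8 km.
Total: 1556.1 + 2946.8 ≈ 4503 km.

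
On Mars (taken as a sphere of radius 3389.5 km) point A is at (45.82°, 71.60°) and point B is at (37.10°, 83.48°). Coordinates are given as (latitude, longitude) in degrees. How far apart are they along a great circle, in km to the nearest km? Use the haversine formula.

736 km

Let φ₁ = 0.7997 rad, φ₂ = 0.6475 rad, and Δλ = 0.2073 rad.
Haversine: a = sin²(Δφ/2) + cos φ₁ cos φ₂ sin²(Δλ/2) = 0.0058 + (0.6969)(0.7976)(0.0107) = 0.01173.
Central angle c = 2·arcsin(√a) = 0.21706 rad.
Distance = R·c = 3389.5 × 0.2171 ≈ 736 km.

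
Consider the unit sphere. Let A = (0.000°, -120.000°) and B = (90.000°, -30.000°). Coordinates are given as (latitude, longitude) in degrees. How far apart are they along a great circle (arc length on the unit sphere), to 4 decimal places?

In radians: φ₁ = 0.0000, φ₂ = 1.5708, Δλ = 90.000° = 1.5708 rad.
cos c = sin φ₁ sin φ₂ + cos φ₁ cos φ₂ cos Δλ = (0.0000)(1.0000) + (1.0000)(0.0000)(0.0000) = 0.00000,
so c = arccos(0.00000) = 1.57080 rad.
On the unit sphere the arc length equals the central angle: 1.5708.

1.5708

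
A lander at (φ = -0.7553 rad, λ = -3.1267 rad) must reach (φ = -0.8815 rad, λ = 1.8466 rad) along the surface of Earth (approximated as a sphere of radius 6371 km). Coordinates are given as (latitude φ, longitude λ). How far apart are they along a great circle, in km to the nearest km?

5513 km

Let φ₁ = -0.7553 rad, φ₂ = -0.8815 rad, and Δλ = -1.3099 rad.
Haversine: a = sin²(Δφ/2) + cos φ₁ cos φ₂ sin²(Δλ/2) = 0.0040 + (0.7281)(0.6360)(0.3710) = 0.17578.
Central angle c = 2·arcsin(√a) = 0.86525 rad.
Distance = R·c = 6371 × 0.8653 ≈ 5513 km.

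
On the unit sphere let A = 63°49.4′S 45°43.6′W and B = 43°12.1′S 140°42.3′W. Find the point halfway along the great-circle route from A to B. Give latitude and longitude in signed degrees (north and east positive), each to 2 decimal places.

Central angle δ = 0.9441 rad. Interpolating on the sphere with fraction f = 0.5:
P = [sin((1−f)δ)·A + sin(fδ)·B] / sin δ = 0.5614·A + 0.5614·B in Cartesian coordinates,
giving P = (-0.1438, -0.4365, -0.8881), i.e. latitude -62.64°, longitude -108.24°.

-62.64°, -108.24°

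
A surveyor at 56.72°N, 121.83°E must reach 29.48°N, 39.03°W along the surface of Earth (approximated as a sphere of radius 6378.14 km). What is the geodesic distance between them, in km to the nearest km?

10273 km

Let φ₁ = 0.9900 rad, φ₂ = 0.5145 rad, and Δλ = -2.8075 rad.
cos c = sin φ₁ sin φ₂ + cos φ₁ cos φ₂ cos Δλ = (0.8360)(0.4921) + (0.5487)(0.8705)(-0.9447) = -0.03987,
so c = arccos(-0.03987) = 1.61067 rad.
Distance = R·c = 6378.14 × 1.6107 ≈ 10273 km.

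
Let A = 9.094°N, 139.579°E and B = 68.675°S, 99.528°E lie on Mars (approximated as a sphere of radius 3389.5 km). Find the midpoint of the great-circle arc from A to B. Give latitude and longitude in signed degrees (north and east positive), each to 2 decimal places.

The central angle between A and B is δ = 1.4428 rad.
With f = 0.5, the slerp weights are sin((1−f)δ)/sin δ = 0.6659 and sin(fδ)/sin δ = 0.6659.
Weighted sum of the unit vectors: (0.6659)·(-0.7517,0.6402,0.1581) + (0.6659)·(-0.0602,0.3586,-0.9315) = (-0.5407, 0.6651, -0.5150).
Converting back: φ = atan2(z, √(x²+y²)) = -31.00°, λ = atan2(y, x) = 129.11°.

-31.00°, 129.11°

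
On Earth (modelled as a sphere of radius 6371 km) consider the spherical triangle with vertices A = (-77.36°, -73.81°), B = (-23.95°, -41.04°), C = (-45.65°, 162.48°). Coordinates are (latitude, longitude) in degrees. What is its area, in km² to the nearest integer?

Side lengths (central angles): a = 1.8708, b = 0.9111, c = 0.9713 rad; semiperimeter s = 1.8766.
By l'Huilier's theorem, tan(E/4) = √[tan(s/2) tan((s−a)/2) tan((s−b)/2) tan((s−c)/2)], giving spherical excess E = 0.1271 rad.
Area = E·R² = 0.1271 × (6371)² ≈ 5157694 km².

5157694 km²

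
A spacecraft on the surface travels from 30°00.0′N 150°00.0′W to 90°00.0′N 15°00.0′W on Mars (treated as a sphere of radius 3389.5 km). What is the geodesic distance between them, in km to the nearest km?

3549 km

With latitudes φ₁ = 30.000°, φ₂ = 90.000° and longitude difference Δλ = 135.000°:
Haversine: a = sin²(Δφ/2) + cos φ₁ cos φ₂ sin²(Δλ/2) = 0.2500 + (0.8660)(0.0000)(0.8536) = 0.25000.
Central angle c = 2·arcsin(√a) = 1.04720 rad.
Distance = R·c = 3389.5 × 1.0472 ≈ 3549 km.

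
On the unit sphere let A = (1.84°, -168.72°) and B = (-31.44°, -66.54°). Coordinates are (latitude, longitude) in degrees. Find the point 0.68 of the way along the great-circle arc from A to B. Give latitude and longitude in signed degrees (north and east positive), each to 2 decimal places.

Central angle δ = 1.7688 rad. Interpolating on the sphere with fraction f = 0.68:
P = [sin((1−f)δ)·A + sin(fδ)·B] / sin δ = 0.5469·A + 0.9516·B in Cartesian coordinates,
giving P = (-0.2129, -0.8517, -0.4788), i.e. latitude -28.61°, longitude -104.03°.

-28.61°, -104.03°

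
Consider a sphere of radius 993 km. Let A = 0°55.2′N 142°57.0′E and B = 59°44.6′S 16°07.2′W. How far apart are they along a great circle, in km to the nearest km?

2062 km

Let φ₁ = 0.0161 rad, φ₂ = -1.0427 rad, and Δλ = -2.7763 rad.
cos c = sin φ₁ sin φ₂ + cos φ₁ cos φ₂ cos Δλ = (0.0161)(-0.8638) + (0.9999)(0.5039)(-0.9340) = -0.48444,
so c = arccos(-0.48444) = 2.07651 rad.
Distance = R·c = 993 × 2.0765 ≈ 2062 km.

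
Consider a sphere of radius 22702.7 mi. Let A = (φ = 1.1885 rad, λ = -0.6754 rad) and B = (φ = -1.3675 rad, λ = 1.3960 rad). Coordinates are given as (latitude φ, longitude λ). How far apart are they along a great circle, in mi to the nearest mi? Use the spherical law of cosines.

In radians: φ₁ = 1.1885, φ₂ = -1.3675, Δλ = 118.682° = 2.0714 rad.
cos c = sin φ₁ sin φ₂ + cos φ₁ cos φ₂ cos Δλ = (0.9278)(-0.9794) + (0.3731)(0.2019)(-0.4800) = -0.94485,
so c = arccos(-0.94485) = 2.80794 rad.
Distance = R·c = 22702.7 × 2.8079 ≈ 63748 mi.

63748 mi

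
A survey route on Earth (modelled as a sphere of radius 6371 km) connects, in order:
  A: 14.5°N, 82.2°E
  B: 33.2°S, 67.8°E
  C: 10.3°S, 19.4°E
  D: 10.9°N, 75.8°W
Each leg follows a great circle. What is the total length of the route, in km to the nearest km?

21848 km

Leg A→B: central angle 0.8664 rad, distance 5519.9 km.
Leg B→C: central angle 0.8704 rad, distance 5545.5 km.
Leg C→D: central angle 1.6925 rad, distance 10782.7 km.
Total: 5519.9 + 5545.5 + 10782.7 ≈ 21848 km.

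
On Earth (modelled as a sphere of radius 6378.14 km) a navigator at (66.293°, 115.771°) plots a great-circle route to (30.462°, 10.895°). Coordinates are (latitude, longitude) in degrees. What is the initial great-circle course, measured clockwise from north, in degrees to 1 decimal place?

296.0°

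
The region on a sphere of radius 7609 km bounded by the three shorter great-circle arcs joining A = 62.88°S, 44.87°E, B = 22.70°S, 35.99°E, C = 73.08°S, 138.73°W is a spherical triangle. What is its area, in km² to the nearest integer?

Side lengths (central angles): a = 1.4688, b = 0.7683, c = 0.7091 rad; semiperimeter s = 1.4730.
By l'Huilier's theorem, tan(E/4) = √[tan(s/2) tan((s−a)/2) tan((s−b)/2) tan((s−c)/2)], giving spherical excess E = 0.0677 rad.
Area = E·R² = 0.0677 × (7609)² ≈ 3917313 km².

3917313 km²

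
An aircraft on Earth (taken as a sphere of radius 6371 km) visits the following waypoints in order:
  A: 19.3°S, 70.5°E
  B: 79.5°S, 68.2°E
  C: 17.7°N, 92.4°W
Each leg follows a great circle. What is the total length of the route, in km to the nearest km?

19767 km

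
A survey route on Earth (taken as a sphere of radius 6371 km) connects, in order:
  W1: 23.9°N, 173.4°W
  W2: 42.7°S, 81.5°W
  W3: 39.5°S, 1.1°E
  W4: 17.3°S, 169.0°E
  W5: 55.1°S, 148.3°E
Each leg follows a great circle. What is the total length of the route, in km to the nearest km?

Leg W1→W2: central angle 1.8724 rad, distance 11928.9 km.
Leg W2→W3: central angle 1.0421 rad, distance 6639.3 km.
Leg W3→W4: central angle 2.1308 rad, distance 13575.4 km.
Leg W4→W5: central angle 0.7153 rad, distance 4557.2 km.
Total: 11928.9 + 6639.3 + 13575.4 + 4557.2 ≈ 36701 km.

36701 km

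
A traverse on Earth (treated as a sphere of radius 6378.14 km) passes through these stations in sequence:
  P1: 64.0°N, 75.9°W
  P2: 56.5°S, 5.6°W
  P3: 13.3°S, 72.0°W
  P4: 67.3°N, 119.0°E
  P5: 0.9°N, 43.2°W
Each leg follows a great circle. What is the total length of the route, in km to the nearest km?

48321 km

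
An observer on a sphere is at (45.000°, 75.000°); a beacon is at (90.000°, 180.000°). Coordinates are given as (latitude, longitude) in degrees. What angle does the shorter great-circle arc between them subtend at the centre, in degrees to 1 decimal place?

In radians: φ₁ = 0.7854, φ₂ = 1.5708, Δλ = 105.000° = 1.8326 rad.
cos c = sin φ₁ sin φ₂ + cos φ₁ cos φ₂ cos Δλ = (0.7071)(1.0000) + (0.7071)(0.0000)(-0.2588) = 0.70711,
so c = arccos(0.70711) = 0.78540 rad.
So the angular separation is 45.0°.

45.0°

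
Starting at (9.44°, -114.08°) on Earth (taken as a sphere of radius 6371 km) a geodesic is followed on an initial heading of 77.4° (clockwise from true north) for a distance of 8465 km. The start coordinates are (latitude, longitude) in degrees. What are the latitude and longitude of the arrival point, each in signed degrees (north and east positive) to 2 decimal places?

Angular distance δ = d/R = 8465/6371 = 1.32868 rad; initial bearing θ = 1.3509 rad.
sin φ₂ = sin φ₁ cos δ + cos φ₁ sin δ cos θ = (0.1640)(0.2398) + (0.9865)(0.9708)(0.2181) = 0.2482, so φ₂ = 14.37°.
Δλ = atan2(sin θ sin δ cos φ₁, cos δ − sin φ₁ sin φ₂) = atan2(0.9346, 0.1990) = 77.977°.
λ₂ = -114.080° + 77.977° = -36.10°.

14.37°, -36.10°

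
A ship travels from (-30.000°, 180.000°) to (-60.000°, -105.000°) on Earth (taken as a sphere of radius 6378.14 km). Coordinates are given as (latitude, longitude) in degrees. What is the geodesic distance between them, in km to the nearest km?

In radians: φ₁ = -0.5236, φ₂ = -1.0472, Δλ = 75.000° = 1.3090 rad.
Haversine: a = sin²(Δφ/2) + cos φ₁ cos φ₂ sin²(Δλ/2) = 0.0670 + (0.8660)(0.5000)(0.3706) = 0.22746.
Central angle c = 2·arcsin(√a) = 0.99431 rad.
Distance = R·c = 6378.14 × 0.9943 ≈ 6342 km.

6342 km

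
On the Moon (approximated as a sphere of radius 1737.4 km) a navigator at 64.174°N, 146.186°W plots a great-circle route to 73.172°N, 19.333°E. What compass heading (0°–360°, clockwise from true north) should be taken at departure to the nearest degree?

6°

Δλ = 165.519° = 2.8889 rad.
y = sin Δλ · cos φ₂ = (0.2501)(0.2895) = 0.0724
x = cos φ₁ sin φ₂ − sin φ₁ cos φ₂ cos Δλ = (0.4356)(0.9572) − (0.9001)(0.2895)(-0.9682) = 0.6693
θ = atan2(y, x) = 6.17°, so the bearing is 6°.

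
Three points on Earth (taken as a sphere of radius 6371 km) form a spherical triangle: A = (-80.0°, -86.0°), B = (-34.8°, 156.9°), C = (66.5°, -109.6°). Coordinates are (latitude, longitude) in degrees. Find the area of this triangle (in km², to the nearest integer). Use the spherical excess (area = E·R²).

Side lengths (central angles): a = 2.1452, b = 2.5675, c = 1.0506 rad; semiperimeter s = 2.8816.
By l'Huilier's theorem, tan(E/4) = √[tan(s/2) tan((s−a)/2) tan((s−b)/2) tan((s−c)/2)], giving spherical excess E = 2.6495 rad.
Area = E·R² = 2.6495 × (6371)² ≈ 107541427 km².

107541427 km²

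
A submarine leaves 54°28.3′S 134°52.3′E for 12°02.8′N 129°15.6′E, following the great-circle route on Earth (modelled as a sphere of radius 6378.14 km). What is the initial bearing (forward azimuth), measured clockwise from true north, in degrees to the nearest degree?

354°

Δλ = -5.612° = -0.0979 rad.
y = sin Δλ · cos φ₂ = (-0.0978)(0.9780) = -0.0956
x = cos φ₁ sin φ₂ − sin φ₁ cos φ₂ cos Δλ = (0.5811)(0.2087) − (-0.8138)(0.9780)(0.9952) = 0.9134
θ = atan2(y, x) = -5.98°; adding 360° gives 354°.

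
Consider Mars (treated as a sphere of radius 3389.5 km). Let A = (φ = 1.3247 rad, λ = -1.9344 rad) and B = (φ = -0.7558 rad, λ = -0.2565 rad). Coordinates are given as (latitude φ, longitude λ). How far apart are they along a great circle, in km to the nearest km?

Let φ₁ = 1.3247 rad, φ₂ = -0.7558 rad, and Δλ = 1.6779 rad.
Haversine: a = sin²(Δφ/2) + cos φ₁ cos φ₂ sin²(Δλ/2) = 0.7440 + (0.2436)(0.7277)(0.5534) = 0.84208.
Central angle c = 2·arcsin(√a) = 2.32425 rad.
Distance = R·c = 3389.5 × 2.3242 ≈ 7878 km.

7878 km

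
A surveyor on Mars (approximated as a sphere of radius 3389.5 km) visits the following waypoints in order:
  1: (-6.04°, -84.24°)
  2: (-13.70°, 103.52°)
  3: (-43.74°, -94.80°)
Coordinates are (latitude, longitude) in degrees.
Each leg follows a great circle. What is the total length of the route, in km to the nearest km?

16504 km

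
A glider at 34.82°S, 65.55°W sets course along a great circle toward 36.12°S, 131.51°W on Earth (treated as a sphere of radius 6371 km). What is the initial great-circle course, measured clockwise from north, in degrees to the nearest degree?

Δλ = -65.960° = -1.1512 rad.
y = sin Δλ · cos φ₂ = (-0.9133)(0.8078) = -0.7377
x = cos φ₁ sin φ₂ − sin φ₁ cos φ₂ cos Δλ = (0.8209)(-0.5895) − (-0.5710)(0.8078)(0.4074) = -0.2960
θ = atan2(y, x) = -111.86°; adding 360° gives 248°.

248°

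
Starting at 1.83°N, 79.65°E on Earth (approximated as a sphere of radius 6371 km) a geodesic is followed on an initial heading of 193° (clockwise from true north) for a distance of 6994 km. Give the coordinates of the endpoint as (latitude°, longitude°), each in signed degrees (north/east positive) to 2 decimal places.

Angular distance δ = d/R = 6994/6371 = 1.09779 rad; initial bearing θ = 3.3685 rad.
sin φ₂ = sin φ₁ cos δ + cos φ₁ sin δ cos θ = (0.0319)(0.4556) + (0.9995)(0.8902)(-0.9744) = -0.8524, so φ₂ = -58.47°.
Δλ = atan2(sin θ sin δ cos φ₁, cos δ − sin φ₁ sin φ₂) = atan2(-0.2001, 0.4828) = -22.517°.
λ₂ = 79.650° − 22.517° = 57.13°.

-58.47°, 57.13°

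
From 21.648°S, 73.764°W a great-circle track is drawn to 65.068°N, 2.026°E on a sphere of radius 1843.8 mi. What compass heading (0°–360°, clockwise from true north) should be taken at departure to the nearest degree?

25°

Δλ = 75.790° = 1.3228 rad.
y = sin Δλ · cos φ₂ = (0.9694)(0.4215) = 0.4086
x = cos φ₁ sin φ₂ − sin φ₁ cos φ₂ cos Δλ = (0.9295)(0.9068) − (-0.3689)(0.4215)(0.2455) = 0.8810
θ = atan2(y, x) = 24.88°, so the bearing is 25°.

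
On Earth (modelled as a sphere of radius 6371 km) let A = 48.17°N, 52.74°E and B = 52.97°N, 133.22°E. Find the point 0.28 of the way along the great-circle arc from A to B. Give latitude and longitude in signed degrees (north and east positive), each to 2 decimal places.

55.09°, 71.74°

The central angle between A and B is δ = 0.8483 rad.
With f = 0.28, the slerp weights are sin((1−f)δ)/sin δ = 0.7645 and sin(fδ)/sin δ = 0.3137.
Weighted sum of the unit vectors: (0.7645)·(0.4038,0.5308,0.7451) + (0.3137)·(-0.4124,0.4389,0.7983) = (0.1793, 0.5435, 0.8201).
Converting back: φ = atan2(z, √(x²+y²)) = 55.09°, λ = atan2(y, x) = 71.74°.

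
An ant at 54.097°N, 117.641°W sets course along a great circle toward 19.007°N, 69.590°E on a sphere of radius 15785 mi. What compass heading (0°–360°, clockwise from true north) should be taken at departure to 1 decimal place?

352.9°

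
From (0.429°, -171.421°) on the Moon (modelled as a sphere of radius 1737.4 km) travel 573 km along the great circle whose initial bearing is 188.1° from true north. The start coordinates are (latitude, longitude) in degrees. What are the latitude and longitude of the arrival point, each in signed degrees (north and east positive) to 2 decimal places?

-18.27°, -174.18°

Angular distance δ = d/R = 573/1737.4 = 0.32980 rad; initial bearing θ = 3.2830 rad.
sin φ₂ = sin φ₁ cos δ + cos φ₁ sin δ cos θ = (0.0075)(0.9461) + (1.0000)(0.3239)(-0.9900) = -0.3135, so φ₂ = -18.27°.
Δλ = atan2(sin θ sin δ cos φ₁, cos δ − sin φ₁ sin φ₂) = atan2(-0.0456, 0.9485) = -2.754°.
λ₂ = -171.421° − 2.754° = -174.18°.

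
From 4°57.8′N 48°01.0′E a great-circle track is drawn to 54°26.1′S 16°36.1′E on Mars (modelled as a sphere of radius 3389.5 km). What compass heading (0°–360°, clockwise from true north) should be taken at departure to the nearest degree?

With φ₁ = 0.0866, φ₂ = -0.9501, Δλ = -0.5483 rad, the forward-azimuth formula gives
θ = atan2( sin Δλ cos φ₂ , cos φ₁ sin φ₂ − sin φ₁ cos φ₂ cos Δλ ) = atan2(-0.3032, -0.8534) = -160.44°.
Adding 360° brings this into [0°, 360°): 200°.

200°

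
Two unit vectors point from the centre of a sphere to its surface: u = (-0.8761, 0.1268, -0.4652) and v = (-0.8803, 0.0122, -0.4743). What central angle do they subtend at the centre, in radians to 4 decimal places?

u·v = 0.9934; |u| = 1.0000, |v| = 1.0000.
cos θ = (u·v)/(|u||v|) = 0.9934, so θ = 0.1151 rad.

0.1151 rad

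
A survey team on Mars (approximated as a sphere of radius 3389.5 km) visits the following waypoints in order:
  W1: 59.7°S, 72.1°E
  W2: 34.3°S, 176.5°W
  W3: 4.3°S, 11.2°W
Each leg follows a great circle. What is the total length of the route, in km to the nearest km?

12390 km

Leg W1→W2: central angle 1.2298 rad, distance 4168.3 km.
Leg W2→W3: central angle 2.4258 rad, distance 8222.2 km.
Total: 4168.3 + 8222.2 ≈ 12390 km.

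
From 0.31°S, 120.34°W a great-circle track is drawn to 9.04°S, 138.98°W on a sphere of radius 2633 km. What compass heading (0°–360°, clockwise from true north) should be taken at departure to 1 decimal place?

244.3°

Δλ = -18.640° = -0.3253 rad.
y = sin Δλ · cos φ₂ = (-0.3196)(0.9876) = -0.3157
x = cos φ₁ sin φ₂ − sin φ₁ cos φ₂ cos Δλ = (1.0000)(-0.1571) − (-0.0054)(0.9876)(0.9475) = -0.1521
θ = atan2(y, x) = -115.72°; adding 360° gives 244.3°.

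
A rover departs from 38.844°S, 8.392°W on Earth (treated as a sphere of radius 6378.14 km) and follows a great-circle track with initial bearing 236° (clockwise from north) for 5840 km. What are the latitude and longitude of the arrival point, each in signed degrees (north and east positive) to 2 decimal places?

-46.68°, -81.75°

Angular distance δ = d/R = 5840/6378.14 = 0.91563 rad; initial bearing θ = 4.1190 rad.
sin φ₂ = sin φ₁ cos δ + cos φ₁ sin δ cos θ = (-0.6272)(0.6093) + (0.7789)(0.7929)(-0.5592) = -0.7275, so φ₂ = -46.68°.
Δλ = atan2(sin θ sin δ cos φ₁, cos δ − sin φ₁ sin φ₂) = atan2(-0.5120, 0.1530) = -73.362°.
λ₂ = -8.392° − 73.362° = -81.75°.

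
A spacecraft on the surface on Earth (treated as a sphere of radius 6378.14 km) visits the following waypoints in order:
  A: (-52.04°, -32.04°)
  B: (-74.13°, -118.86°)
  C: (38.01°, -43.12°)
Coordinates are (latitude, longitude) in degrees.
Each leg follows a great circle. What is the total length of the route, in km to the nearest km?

Leg A→B: central angle 0.6955 rad, distance 4436.1 km.
Leg B→C: central angle 2.1403 rad, distance 13651.4 km.
Total: 4436.1 + 13651.4 ≈ 18088 km.

18088 km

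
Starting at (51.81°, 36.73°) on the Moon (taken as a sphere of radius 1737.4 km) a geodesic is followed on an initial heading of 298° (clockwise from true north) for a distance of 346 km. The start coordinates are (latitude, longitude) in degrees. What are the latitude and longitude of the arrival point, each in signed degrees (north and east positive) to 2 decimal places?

55.88°, 18.59°

Angular distance δ = d/R = 346/1737.4 = 0.19915 rad; initial bearing θ = 5.2011 rad.
sin φ₂ = sin φ₁ cos δ + cos φ₁ sin δ cos θ = (0.7860)(0.9802) + (0.6183)(0.1978)(0.4695) = 0.8279, so φ₂ = 55.88°.
Δλ = atan2(sin θ sin δ cos φ₁, cos δ − sin φ₁ sin φ₂) = atan2(-0.1080, 0.3296) = -18.144°.
λ₂ = 36.730° − 18.144° = 18.59°.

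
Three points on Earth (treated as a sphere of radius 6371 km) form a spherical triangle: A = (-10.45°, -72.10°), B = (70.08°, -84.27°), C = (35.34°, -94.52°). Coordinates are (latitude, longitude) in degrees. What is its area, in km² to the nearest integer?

7926800 km²

Side lengths (central angles): a = 0.6141, b = 0.8806, c = 1.4131 rad; semiperimeter s = 1.4539.
By l'Huilier's theorem, tan(E/4) = √[tan(s/2) tan((s−a)/2) tan((s−b)/2) tan((s−c)/2)], giving spherical excess E = 0.1953 rad.
Area = E·R² = 0.1953 × (6371)² ≈ 7926800 km².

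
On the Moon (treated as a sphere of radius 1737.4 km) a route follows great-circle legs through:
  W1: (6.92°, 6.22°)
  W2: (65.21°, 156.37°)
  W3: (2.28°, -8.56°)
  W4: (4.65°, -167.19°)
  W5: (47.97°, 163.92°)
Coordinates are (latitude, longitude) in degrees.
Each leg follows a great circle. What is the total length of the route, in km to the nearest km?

12846 km

Leg W1→W2: central angle 1.8252 rad, distance 3171.0 km.
Leg W2→W3: central angle 1.9481 rad, distance 3384.7 km.
Leg W3→W4: central angle 2.7498 rad, distance 4777.5 km.
Leg W4→W5: central angle 0.8704 rad, distance 1512.3 km.
Total: 3171.0 + 3384.7 + 4777.5 + 1512.3 ≈ 12846 km.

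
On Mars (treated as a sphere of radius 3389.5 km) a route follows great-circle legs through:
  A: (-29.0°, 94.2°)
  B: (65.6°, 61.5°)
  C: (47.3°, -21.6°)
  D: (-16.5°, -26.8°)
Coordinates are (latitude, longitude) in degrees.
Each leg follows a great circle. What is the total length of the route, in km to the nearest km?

12258 km

Leg A→B: central angle 1.7087 rad, distance 5791.6 km.
Leg B→C: central angle 0.7913 rad, distance 2682.1 km.
Leg C→D: central angle 1.1165 rad, distance 3784.4 km.
Total: 5791.6 + 2682.1 + 3784.4 ≈ 12258 km.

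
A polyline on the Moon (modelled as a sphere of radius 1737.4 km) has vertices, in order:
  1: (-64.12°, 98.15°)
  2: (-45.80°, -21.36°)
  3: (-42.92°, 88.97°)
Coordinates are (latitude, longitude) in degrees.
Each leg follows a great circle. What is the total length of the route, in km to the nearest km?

4009 km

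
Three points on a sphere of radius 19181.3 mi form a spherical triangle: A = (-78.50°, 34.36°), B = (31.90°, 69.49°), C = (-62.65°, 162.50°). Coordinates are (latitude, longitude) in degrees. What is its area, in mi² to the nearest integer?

362041023 mi²

Side lengths (central angles): a = 2.0827, b = 0.6201, c = 1.9599 rad; semiperimeter s = 2.3314.
By l'Huilier's theorem, tan(E/4) = √[tan(s/2) tan((s−a)/2) tan((s−b)/2) tan((s−c)/2)], giving spherical excess E = 0.9840 rad.
Area = E·R² = 0.9840 × (19181.3)² ≈ 362041023 mi².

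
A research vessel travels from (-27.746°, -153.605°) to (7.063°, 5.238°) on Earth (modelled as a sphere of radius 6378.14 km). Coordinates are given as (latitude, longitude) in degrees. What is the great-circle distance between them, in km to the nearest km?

16832 km

Let φ₁ = -0.4843 rad, φ₂ = 0.1233 rad, and Δλ = 2.7723 rad.
Haversine: a = sin²(Δφ/2) + cos φ₁ cos φ₂ sin²(Δλ/2) = 0.0895 + (0.8850)(0.9924)(0.9663) = 0.93817.
Central angle c = 2·arcsin(√a) = 2.63902 rad.
Distance = R·c = 6378.14 × 2.6390 ≈ 16832 km.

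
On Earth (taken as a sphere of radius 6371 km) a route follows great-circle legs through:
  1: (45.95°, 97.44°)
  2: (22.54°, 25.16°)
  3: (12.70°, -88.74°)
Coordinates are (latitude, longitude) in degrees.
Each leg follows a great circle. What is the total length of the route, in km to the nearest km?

Leg 1→2: central angle 1.0804 rad, distance 6883.3 km.
Leg 2→3: central angle 1.8554 rad, distance 11820.7 km.
Total: 6883.3 + 11820.7 ≈ 18704 km.

18704 km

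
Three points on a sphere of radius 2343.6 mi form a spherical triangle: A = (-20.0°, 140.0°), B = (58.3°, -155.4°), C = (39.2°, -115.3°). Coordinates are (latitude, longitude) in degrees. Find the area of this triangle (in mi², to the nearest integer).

Side lengths (central angles): a = 0.5563, b = 1.9834, c = 1.6501 rad; semiperimeter s = 2.0949.
By l'Huilier's theorem, tan(E/4) = √[tan(s/2) tan((s−a)/2) tan((s−b)/2) tan((s−c)/2)], giving spherical excess E = 0.5780 rad.
Area = E·R² = 0.5780 × (2343.6)² ≈ 3174818 mi².

3174818 mi²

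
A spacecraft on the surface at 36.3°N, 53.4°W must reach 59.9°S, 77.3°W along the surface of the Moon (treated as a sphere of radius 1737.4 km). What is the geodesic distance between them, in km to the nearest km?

2978 km

Let φ₁ = 0.6336 rad, φ₂ = -1.0455 rad, and Δλ = -0.4171 rad.
cos c = sin φ₁ sin φ₂ + cos φ₁ cos φ₂ cos Δλ = (0.5920)(-0.8652) + (0.8059)(0.5015)(0.9143) = -0.14266,
so c = arccos(-0.14266) = 1.71394 rad.
Distance = R·c = 1737.4 × 1.7139 ≈ 2978 km.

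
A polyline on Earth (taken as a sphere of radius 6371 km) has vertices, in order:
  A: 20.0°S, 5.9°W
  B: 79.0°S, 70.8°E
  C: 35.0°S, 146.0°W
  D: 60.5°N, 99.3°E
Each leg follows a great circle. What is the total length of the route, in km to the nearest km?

Leg A→B: central angle 1.1843 rad, distance 7544.9 km.
Leg B→C: central angle 1.1176 rad, distance 7119.9 km.
Leg C→D: central angle 2.3020 rad, distance 14666.1 km.
Total: 7544.9 + 7119.9 + 14666.1 ≈ 29331 km.

29331 km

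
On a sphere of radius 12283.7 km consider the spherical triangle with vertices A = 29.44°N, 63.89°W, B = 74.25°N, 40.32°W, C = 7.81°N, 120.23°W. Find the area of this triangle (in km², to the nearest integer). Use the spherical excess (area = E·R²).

70473579 km²

Side lengths (central angles): a = 1.3919, b = 0.9944, c = 0.8097 rad; semiperimeter s = 1.5980.
By l'Huilier's theorem, tan(E/4) = √[tan(s/2) tan((s−a)/2) tan((s−b)/2) tan((s−c)/2)], giving spherical excess E = 0.4671 rad.
Area = E·R² = 0.4671 × (12283.7)² ≈ 70473579 km².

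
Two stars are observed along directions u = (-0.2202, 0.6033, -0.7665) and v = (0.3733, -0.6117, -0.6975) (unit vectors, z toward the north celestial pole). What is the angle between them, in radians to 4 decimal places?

1.4873 rad

u·v = 0.0834; |u| = 1.0000, |v| = 1.0000.
cos θ = (u·v)/(|u||v|) = 0.0834, so θ = 1.4873 rad.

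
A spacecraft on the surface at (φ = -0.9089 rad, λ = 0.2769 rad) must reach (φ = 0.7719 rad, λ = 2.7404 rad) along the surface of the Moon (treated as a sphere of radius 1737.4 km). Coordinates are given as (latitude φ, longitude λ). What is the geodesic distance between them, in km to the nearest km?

Let φ₁ = -0.9089 rad, φ₂ = 0.7719 rad, and Δλ = 2.4635 rad.
Haversine: a = sin²(Δφ/2) + cos φ₁ cos φ₂ sin²(Δλ/2) = 0.5549 + (0.6146)(0.7166)(0.8894) = 0.94660.
Central angle c = 2·arcsin(√a) = 2.67520 rad.
Distance = R·c = 1737.4 × 2.6752 ≈ 4648 km.

4648 km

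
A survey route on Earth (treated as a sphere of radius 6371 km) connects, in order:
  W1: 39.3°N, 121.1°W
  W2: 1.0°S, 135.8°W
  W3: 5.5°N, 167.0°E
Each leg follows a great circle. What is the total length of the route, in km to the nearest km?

11118 km

Leg W1→W2: central angle 0.7417 rad, distance 4725.2 km.
Leg W2→W3: central angle 1.0034 rad, distance 6392.5 km.
Total: 4725.2 + 6392.5 ≈ 11118 km.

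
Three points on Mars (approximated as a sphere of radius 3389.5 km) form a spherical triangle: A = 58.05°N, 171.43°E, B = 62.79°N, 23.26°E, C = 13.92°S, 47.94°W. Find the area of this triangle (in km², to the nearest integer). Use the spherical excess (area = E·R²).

Side lengths (central angles): a = 1.6418, b = 2.2158, c = 0.9896 rad; semiperimeter s = 2.4236.
By l'Huilier's theorem, tan(E/4) = √[tan(s/2) tan((s−a)/2) tan((s−b)/2) tan((s−c)/2)], giving spherical excess E = 1.2241 rad.
Area = E·R² = 1.2241 × (3389.5)² ≈ 14063062 km².

14063062 km²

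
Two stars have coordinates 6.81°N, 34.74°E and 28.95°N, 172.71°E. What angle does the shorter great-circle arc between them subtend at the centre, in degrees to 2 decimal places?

126.01°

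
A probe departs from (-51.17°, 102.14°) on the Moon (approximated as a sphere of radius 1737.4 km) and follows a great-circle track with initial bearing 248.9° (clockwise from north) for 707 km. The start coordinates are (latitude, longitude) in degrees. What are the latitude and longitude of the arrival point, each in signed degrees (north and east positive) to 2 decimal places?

-53.58°, 63.68°

Angular distance δ = d/R = 707/1737.4 = 0.40693 rad; initial bearing θ = 4.3441 rad.
sin φ₂ = sin φ₁ cos δ + cos φ₁ sin δ cos θ = (-0.7790)(0.9183) + (0.6270)(0.3958)(-0.3600) = -0.8047, so φ₂ = -53.58°.
Δλ = atan2(sin θ sin δ cos φ₁, cos δ − sin φ₁ sin φ₂) = atan2(-0.2315, 0.2914) = -38.464°.
λ₂ = 102.140° − 38.464° = 63.68°.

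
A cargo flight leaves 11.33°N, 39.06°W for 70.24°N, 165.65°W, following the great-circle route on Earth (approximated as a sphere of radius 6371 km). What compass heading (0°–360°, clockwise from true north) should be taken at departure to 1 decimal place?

Δλ = -126.590° = -2.2094 rad.
y = sin Δλ · cos φ₂ = (-0.8029)(0.3381) = -0.2715
x = cos φ₁ sin φ₂ − sin φ₁ cos φ₂ cos Δλ = (0.9805)(0.9411) − (0.1965)(0.3381)(-0.5961) = 0.9624
θ = atan2(y, x) = -15.75°; adding 360° gives 344.2°.

344.2°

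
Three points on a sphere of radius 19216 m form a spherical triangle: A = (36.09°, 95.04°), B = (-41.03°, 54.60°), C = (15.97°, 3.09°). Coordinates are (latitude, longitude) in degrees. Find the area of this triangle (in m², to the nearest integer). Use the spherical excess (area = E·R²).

Side lengths (central angles): a = 1.2966, b = 1.4347, c = 1.4935 rad; semiperimeter s = 2.1124.
By l'Huilier's theorem, tan(E/4) = √[tan(s/2) tan((s−a)/2) tan((s−b)/2) tan((s−c)/2)], giving spherical excess E = 1.1418 rad.
Area = E·R² = 1.1418 × (19216)² ≈ 421620768 m².

421620768 m²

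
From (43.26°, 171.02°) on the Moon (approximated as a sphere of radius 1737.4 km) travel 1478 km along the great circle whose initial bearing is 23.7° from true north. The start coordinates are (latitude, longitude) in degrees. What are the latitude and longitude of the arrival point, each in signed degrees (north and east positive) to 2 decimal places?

72.41°, -100.60°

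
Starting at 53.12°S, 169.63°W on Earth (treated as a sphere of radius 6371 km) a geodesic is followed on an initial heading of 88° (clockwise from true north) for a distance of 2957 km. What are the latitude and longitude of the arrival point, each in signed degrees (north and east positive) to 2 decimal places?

-44.90°, -130.46°

Angular distance δ = d/R = 2957/6371 = 0.46413 rad; initial bearing θ = 1.5359 rad.
sin φ₂ = sin φ₁ cos δ + cos φ₁ sin δ cos θ = (-0.7999)(0.8942) + (0.6001)(0.4476)(0.0349) = -0.7059, so φ₂ = -44.90°.
Δλ = atan2(sin θ sin δ cos φ₁, cos δ − sin φ₁ sin φ₂) = atan2(0.2685, 0.3296) = 39.169°.
λ₂ = -169.630° + 39.169° = -130.46°.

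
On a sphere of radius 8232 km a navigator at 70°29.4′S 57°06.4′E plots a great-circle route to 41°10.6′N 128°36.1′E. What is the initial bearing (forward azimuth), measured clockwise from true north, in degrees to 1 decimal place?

58.1°

Δλ = 71.495° = 1.2478 rad.
y = sin Δλ · cos φ₂ = (0.9483)(0.7527) = 0.7138
x = cos φ₁ sin φ₂ − sin φ₁ cos φ₂ cos Δλ = (0.3340)(0.6584) − (-0.9426)(0.7527)(0.3174) = 0.4451
θ = atan2(y, x) = 58.06°, so the bearing is 58.1°.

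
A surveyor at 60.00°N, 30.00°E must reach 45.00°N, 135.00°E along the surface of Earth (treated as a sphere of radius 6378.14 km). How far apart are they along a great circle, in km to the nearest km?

6524 km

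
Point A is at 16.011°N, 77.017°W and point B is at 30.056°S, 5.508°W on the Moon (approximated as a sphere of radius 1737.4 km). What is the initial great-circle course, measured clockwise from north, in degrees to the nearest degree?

124°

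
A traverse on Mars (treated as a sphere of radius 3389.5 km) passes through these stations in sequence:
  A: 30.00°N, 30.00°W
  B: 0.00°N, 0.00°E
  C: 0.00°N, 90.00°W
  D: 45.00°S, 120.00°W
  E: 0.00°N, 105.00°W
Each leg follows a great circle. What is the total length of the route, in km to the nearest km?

13640 km

Leg A→B: central angle 0.7227 rad, distance 2449.7 km.
Leg B→C: central angle 1.5708 rad, distance 5324.2 km.
Leg C→D: central angle 0.9117 rad, distance 3090.3 km.
Leg D→E: central angle 0.8189 rad, distance 2775.7 km.
Total: 2449.7 + 5324.2 + 3090.3 + 2775.7 ≈ 13640 km.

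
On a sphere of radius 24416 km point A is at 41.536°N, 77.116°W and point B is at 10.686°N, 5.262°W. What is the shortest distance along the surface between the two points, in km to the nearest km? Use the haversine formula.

29569 km

Let φ₁ = 0.7249 rad, φ₂ = 0.1865 rad, and Δλ = 1.2541 rad.
Haversine: a = sin²(Δφ/2) + cos φ₁ cos φ₂ sin²(Δλ/2) = 0.0707 + (0.7485)(0.9827)(0.3443) = 0.32398.
Central angle c = 2·arcsin(√a) = 1.21105 rad.
Distance = R·c = 24416 × 1.2111 ≈ 29569 km.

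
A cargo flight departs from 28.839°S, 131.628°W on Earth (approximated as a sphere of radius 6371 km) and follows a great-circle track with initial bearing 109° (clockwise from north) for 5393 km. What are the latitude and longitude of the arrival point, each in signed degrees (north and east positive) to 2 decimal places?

Angular distance δ = d/R = 5393/6371 = 0.84649 rad; initial bearing θ = 1.9024 rad.
sin φ₂ = sin φ₁ cos δ + cos φ₁ sin δ cos θ = (-0.4824)(0.6626) + (0.8760)(0.7490)(-0.3256) = -0.5332, so φ₂ = -32.22°.
Δλ = atan2(sin θ sin δ cos φ₁, cos δ − sin φ₁ sin φ₂) = atan2(0.6203, 0.4054) = 56.833°.
λ₂ = -131.628° + 56.833° = -74.79°.

-32.22°, -74.79°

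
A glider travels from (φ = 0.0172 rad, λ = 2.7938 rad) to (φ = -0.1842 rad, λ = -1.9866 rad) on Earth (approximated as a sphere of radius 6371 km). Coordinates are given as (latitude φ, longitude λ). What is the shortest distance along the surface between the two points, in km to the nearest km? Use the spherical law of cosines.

9602 km

With latitudes φ₁ = 0.985°, φ₂ = -10.554° and longitude difference Δλ = 86.103°:
cos c = sin φ₁ sin φ₂ + cos φ₁ cos φ₂ cos Δλ = (0.0172)(-0.1832) + (0.9999)(0.9831)(0.0680) = 0.06365,
so c = arccos(0.06365) = 1.50710 rad.
Distance = R·c = 6371 × 1.5071 ≈ 9602 km.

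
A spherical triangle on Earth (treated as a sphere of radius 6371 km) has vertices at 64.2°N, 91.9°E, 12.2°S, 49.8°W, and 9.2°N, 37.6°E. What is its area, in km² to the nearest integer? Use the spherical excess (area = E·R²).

Side lengths (central angles): a = 1.5608, b = 1.1651, c = 2.1225 rad; semiperimeter s = 2.4242.
By l'Huilier's theorem, tan(E/4) = √[tan(s/2) tan((s−a)/2) tan((s−b)/2) tan((s−c)/2)], giving spherical excess E = 1.4135 rad.
Area = E·R² = 1.4135 × (6371)² ≈ 57373996 km².

57373996 km²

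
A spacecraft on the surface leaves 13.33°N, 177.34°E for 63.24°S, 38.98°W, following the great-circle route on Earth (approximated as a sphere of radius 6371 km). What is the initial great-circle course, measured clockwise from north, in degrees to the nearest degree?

Δλ = 143.680° = 2.5077 rad.
y = sin Δλ · cos φ₂ = (0.5923)(0.4503) = 0.2667
x = cos φ₁ sin φ₂ − sin φ₁ cos φ₂ cos Δλ = (0.9731)(-0.8929) − (0.2306)(0.4503)(-0.8057) = -0.7852
θ = atan2(y, x) = 161.24°, so the bearing is 161°.

161°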